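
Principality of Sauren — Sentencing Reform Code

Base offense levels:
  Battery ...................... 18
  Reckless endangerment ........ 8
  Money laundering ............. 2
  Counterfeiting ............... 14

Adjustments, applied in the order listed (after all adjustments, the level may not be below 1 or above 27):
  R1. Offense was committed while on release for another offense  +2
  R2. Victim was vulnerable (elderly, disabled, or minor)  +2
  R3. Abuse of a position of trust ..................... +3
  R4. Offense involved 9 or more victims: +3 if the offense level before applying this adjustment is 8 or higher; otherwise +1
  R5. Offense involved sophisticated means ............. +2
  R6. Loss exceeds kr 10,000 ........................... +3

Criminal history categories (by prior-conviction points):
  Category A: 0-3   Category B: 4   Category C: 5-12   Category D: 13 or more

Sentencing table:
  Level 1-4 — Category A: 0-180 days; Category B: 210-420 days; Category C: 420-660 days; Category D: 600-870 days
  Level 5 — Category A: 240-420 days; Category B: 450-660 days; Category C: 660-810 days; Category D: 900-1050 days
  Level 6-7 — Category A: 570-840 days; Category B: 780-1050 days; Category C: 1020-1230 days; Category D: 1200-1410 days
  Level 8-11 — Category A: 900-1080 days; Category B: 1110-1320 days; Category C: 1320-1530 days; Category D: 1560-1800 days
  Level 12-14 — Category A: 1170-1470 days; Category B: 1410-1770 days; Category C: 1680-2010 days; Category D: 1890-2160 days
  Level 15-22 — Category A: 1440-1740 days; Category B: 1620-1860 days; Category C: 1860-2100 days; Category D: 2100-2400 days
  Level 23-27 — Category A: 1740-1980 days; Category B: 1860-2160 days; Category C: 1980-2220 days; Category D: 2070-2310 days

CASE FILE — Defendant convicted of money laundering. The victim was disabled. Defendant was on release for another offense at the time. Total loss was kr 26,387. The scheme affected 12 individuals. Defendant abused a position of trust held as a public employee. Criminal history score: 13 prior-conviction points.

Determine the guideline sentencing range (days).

2100-2400 days

Base offense level for money laundering: 2.
R1 applies: 2 + 2 = 4.
R2 applies: 4 + 2 = 6.
R3 applies: 6 + 3 = 9.
R4 applies (level before this adjustment is 9 ≥ 8, so +3): 9 + 3 = 12.
R5 does not apply.
R6 applies: 12 + 3 = 15.
Final offense level: 15.
Criminal history: 13 prior points → Category D (13+).
Level 15 falls in the 15-22 band.
Grid: Level 15-22 × Category D = 2100-2400 days.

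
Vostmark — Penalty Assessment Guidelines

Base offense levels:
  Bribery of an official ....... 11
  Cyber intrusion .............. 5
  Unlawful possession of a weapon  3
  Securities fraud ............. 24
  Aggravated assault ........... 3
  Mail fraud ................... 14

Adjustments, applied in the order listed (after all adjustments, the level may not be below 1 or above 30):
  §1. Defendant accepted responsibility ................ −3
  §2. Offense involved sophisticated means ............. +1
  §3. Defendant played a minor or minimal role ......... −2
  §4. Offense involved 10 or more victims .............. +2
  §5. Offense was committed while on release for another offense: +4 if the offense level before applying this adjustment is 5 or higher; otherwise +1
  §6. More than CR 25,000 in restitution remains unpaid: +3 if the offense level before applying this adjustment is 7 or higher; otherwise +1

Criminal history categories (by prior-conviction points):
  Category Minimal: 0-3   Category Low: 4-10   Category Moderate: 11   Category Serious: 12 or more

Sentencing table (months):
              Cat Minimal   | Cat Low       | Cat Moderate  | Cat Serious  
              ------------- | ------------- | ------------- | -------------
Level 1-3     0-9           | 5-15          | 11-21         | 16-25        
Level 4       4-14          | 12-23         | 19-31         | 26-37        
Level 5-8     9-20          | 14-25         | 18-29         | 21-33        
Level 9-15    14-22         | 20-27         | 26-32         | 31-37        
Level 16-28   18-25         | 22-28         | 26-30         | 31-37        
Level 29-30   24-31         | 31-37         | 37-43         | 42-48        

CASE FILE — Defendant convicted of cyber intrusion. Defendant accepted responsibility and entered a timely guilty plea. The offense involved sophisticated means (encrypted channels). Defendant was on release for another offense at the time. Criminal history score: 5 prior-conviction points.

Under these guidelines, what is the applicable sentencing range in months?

Base offense level for cyber intrusion: 5.
§1 applies: 5 − 3 = 2.
§2 applies: 2 + 1 = 3.
§4 does not apply.
§5 applies (level before this adjustment is 3 < 5, so +1): 3 + 1 = 4.
Final offense level: 4.
Criminal history: 5 prior points → Category Low (4-10).
Level 4 falls in the 4 band.
Grid: Level 4 × Category Low = 12-23 months.

12-23 months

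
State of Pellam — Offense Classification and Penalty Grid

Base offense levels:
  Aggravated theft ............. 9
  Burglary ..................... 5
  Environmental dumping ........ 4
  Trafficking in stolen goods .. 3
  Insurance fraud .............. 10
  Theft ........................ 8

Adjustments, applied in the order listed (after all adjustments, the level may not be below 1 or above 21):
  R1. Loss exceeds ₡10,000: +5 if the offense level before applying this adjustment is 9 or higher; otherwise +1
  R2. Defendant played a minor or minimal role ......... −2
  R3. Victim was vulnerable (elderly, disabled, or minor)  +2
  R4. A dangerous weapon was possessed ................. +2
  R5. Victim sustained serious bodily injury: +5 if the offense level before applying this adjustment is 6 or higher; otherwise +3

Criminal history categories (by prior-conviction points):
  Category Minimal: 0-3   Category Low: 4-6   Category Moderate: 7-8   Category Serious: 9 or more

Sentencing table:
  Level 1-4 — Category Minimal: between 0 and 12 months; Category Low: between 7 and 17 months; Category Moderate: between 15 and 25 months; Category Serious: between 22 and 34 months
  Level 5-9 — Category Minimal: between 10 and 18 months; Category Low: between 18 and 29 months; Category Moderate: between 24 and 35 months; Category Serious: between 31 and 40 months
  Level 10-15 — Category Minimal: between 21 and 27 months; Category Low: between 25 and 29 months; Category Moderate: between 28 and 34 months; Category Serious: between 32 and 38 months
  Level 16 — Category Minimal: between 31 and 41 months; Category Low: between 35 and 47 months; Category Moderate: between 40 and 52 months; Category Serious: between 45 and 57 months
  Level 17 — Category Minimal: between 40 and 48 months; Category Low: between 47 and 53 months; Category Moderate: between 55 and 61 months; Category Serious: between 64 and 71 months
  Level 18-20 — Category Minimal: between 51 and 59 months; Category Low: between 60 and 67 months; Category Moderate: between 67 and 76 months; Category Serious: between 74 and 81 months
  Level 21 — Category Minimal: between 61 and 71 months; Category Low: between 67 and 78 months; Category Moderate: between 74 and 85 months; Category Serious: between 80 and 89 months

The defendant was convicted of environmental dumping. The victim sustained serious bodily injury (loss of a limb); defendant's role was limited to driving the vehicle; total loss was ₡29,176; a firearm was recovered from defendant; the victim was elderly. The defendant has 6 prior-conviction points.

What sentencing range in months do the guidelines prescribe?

25-29 months

Base offense level for environmental dumping: 4.
R1 applies (level before this adjustment is 4 < 9, so +1): 4 + 1 = 5.
R2 applies: 5 − 2 = 3.
R3 applies: 3 + 2 = 5.
R4 applies: 5 + 2 = 7.
R5 applies (level before this adjustment is 7 ≥ 6, so +5): 7 + 5 = 12.
Final offense level: 12.
Criminal history: 6 prior points → Category Low (4-6).
Level 12 falls in the 10-15 band.
Grid: Level 10-15 × Category Low = 25-29 months.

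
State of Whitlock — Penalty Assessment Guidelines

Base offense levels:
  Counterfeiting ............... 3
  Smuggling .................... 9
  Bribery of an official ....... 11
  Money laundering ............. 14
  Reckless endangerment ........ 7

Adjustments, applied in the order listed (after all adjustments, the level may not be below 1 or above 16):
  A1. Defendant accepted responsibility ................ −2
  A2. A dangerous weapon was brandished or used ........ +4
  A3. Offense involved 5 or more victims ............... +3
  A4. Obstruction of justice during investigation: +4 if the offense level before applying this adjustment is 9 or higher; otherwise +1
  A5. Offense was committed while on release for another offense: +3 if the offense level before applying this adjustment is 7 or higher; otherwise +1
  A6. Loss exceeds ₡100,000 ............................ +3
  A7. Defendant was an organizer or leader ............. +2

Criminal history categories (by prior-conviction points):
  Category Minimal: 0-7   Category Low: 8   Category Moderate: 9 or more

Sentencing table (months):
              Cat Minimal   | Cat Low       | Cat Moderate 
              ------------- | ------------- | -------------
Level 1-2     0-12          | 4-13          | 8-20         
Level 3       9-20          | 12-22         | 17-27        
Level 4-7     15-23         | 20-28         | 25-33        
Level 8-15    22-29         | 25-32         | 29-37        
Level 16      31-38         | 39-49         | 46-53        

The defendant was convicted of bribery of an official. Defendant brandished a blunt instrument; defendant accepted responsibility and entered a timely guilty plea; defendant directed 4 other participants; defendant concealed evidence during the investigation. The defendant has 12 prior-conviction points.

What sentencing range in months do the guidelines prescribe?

Base offense level for bribery of an official: 11.
A1 applies: 11 − 2 = 9.
A2 applies: 9 + 4 = 13.
A4 applies (level before this adjustment is 13 ≥ 9, so +4): 13 + 4 = 17.
A6 does not apply.
A7 applies: 17 + 2 = 19.
Level 19 exceeds the maximum of 16; capped at 16.
Final offense level: 16.
Criminal history: 12 prior points → Category Moderate (9+).
Level 16 falls in the 16 band.
Grid: Level 16 × Category Moderate = 46-53 months.

46-53 months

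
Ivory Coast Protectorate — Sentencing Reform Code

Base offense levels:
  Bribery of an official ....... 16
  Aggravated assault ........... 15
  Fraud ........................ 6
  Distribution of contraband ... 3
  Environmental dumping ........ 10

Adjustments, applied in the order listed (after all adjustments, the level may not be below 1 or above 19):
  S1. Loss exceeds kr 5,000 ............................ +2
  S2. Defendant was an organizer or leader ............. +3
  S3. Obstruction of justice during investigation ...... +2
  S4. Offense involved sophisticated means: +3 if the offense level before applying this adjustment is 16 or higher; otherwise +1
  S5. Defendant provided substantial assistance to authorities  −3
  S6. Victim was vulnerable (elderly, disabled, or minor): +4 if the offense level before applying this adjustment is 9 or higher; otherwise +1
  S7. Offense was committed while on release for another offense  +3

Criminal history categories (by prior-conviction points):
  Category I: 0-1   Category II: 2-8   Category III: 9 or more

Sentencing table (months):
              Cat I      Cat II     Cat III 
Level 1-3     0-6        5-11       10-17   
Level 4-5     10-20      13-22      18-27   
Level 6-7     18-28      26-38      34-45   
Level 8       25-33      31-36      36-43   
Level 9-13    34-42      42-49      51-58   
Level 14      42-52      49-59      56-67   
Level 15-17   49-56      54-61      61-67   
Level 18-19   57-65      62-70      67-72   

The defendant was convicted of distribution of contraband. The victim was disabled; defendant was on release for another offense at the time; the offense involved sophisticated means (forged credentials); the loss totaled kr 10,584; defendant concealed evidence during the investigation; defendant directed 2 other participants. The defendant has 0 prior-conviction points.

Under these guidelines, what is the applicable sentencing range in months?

57-65 months

Base offense level for distribution of contraband: 3.
S1 applies: 3 + 2 = 5.
S2 applies: 5 + 3 = 8.
S3 applies: 8 + 2 = 10.
S4 applies (level before this adjustment is 10 < 16, so +1): 10 + 1 = 11.
S6 applies (level before this adjustment is 11 ≥ 9, so +4): 11 + 4 = 15.
S7 applies: 15 + 3 = 18.
Final offense level: 18.
Criminal history: 0 prior points → Category I (0-1).
Level 18 falls in the 18-19 band.
Grid: Level 18-19 × Category I = 57-65 months.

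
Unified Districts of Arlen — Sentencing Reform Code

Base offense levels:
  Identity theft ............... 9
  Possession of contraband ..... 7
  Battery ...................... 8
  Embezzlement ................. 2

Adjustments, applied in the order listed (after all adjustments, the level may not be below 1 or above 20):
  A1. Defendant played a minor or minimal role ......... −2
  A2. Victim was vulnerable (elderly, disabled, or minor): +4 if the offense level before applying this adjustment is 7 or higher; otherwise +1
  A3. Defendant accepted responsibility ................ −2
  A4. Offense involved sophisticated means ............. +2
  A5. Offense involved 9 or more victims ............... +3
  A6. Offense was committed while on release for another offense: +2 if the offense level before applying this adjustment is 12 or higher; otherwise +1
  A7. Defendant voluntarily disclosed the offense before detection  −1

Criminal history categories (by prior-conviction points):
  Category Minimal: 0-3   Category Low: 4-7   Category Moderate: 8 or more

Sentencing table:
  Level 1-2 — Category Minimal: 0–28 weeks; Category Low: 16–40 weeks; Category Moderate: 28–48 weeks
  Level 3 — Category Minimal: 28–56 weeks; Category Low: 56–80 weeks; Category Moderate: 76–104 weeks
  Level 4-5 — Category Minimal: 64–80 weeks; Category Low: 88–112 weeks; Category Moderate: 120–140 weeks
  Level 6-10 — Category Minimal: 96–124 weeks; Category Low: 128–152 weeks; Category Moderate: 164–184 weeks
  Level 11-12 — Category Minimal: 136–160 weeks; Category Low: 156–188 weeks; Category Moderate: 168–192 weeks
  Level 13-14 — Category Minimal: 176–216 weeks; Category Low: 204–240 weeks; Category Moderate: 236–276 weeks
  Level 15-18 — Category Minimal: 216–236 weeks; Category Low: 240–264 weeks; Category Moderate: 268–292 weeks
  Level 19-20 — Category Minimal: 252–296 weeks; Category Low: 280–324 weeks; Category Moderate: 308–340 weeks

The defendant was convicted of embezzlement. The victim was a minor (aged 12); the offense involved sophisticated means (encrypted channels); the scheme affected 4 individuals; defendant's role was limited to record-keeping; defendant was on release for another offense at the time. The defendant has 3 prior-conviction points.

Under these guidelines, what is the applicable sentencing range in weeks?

64-80 weeks

Base offense level for embezzlement: 2.
A1 applies: 2 − 2 = 0.
A2 applies (level before this adjustment is 0 < 7, so +1): 0 + 1 = 1.
A4 applies: 1 + 2 = 3.
A5 does not apply.
A6 applies (level before this adjustment is 3 < 12, so +1): 3 + 1 = 4.
A7 does not apply.
Final offense level: 4.
Criminal history: 3 prior points → Category Minimal (0-3).
Level 4 falls in the 4-5 band.
Grid: Level 4-5 × Category Minimal = 64-80 weeks.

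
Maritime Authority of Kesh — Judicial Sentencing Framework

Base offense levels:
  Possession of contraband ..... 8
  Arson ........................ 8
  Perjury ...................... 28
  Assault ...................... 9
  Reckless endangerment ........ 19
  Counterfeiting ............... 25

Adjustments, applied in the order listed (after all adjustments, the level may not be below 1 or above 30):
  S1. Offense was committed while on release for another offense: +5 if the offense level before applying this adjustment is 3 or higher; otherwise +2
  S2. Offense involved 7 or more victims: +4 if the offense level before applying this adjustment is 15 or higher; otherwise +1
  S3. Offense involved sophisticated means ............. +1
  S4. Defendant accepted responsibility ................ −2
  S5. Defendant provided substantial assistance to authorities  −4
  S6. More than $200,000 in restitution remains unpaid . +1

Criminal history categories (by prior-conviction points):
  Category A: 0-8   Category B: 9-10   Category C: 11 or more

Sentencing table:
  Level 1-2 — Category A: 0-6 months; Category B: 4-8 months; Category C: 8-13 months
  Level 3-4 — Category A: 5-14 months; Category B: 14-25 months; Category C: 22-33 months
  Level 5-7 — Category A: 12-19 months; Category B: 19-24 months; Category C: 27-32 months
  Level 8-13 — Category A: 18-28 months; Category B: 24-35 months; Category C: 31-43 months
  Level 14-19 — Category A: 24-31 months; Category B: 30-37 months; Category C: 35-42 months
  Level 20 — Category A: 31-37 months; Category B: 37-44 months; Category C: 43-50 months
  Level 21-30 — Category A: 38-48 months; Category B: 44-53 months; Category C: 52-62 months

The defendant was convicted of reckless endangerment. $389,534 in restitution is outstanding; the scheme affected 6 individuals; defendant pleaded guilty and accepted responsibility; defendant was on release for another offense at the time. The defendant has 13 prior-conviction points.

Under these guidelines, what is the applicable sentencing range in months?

Base offense level for reckless endangerment: 19.
S1 applies (level before this adjustment is 19 ≥ 3, so +5): 19 + 5 = 24.
S2 does not apply.
S3 does not apply.
S4 applies: 24 − 2 = 22.
S5 does not apply.
S6 applies: 22 + 1 = 23.
Final offense level: 23.
Criminal history: 13 prior points → Category C (11+).
Level 23 falls in the 21-30 band.
Grid: Level 21-30 × Category C = 52-62 months.

52-62 months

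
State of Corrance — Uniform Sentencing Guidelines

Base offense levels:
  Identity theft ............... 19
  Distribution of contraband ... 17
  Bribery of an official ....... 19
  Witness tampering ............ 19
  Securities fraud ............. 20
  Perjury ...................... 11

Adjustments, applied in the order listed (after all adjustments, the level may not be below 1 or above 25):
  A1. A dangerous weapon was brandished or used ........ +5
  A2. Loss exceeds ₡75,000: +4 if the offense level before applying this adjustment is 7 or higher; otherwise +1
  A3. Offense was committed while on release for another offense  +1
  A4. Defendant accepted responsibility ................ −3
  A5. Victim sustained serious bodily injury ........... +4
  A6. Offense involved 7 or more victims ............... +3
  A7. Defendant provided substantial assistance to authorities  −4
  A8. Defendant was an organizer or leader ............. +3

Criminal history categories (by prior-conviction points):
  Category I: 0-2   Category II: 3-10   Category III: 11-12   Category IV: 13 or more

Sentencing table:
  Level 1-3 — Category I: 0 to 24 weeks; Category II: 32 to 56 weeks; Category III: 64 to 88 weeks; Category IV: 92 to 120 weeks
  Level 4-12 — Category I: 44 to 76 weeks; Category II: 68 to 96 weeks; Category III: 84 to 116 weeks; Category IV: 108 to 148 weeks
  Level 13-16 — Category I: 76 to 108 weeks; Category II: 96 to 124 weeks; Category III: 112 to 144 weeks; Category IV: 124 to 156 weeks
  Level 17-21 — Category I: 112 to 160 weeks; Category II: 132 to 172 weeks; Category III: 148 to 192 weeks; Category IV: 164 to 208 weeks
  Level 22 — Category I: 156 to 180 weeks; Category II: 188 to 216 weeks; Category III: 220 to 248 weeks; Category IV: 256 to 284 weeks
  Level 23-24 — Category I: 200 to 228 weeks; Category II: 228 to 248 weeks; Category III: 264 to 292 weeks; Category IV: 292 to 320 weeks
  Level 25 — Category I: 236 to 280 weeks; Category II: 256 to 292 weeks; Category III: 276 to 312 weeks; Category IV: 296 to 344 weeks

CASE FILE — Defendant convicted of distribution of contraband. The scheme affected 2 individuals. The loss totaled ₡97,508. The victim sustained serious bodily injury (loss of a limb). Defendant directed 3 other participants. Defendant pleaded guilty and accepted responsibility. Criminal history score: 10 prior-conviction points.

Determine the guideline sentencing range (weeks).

Base offense level for distribution of contraband: 17.
A2 applies (level before this adjustment is 17 ≥ 7, so +4): 17 + 4 = 21.
A4 applies: 21 − 3 = 18.
A5 applies: 18 + 4 = 22.
A8 applies: 22 + 3 = 25.
Final offense level: 25.
Criminal history: 10 prior points → Category II (3-10).
Level 25 falls in the 25 band.
Grid: Level 25 × Category II = 256-292 weeks.

256-292 weeks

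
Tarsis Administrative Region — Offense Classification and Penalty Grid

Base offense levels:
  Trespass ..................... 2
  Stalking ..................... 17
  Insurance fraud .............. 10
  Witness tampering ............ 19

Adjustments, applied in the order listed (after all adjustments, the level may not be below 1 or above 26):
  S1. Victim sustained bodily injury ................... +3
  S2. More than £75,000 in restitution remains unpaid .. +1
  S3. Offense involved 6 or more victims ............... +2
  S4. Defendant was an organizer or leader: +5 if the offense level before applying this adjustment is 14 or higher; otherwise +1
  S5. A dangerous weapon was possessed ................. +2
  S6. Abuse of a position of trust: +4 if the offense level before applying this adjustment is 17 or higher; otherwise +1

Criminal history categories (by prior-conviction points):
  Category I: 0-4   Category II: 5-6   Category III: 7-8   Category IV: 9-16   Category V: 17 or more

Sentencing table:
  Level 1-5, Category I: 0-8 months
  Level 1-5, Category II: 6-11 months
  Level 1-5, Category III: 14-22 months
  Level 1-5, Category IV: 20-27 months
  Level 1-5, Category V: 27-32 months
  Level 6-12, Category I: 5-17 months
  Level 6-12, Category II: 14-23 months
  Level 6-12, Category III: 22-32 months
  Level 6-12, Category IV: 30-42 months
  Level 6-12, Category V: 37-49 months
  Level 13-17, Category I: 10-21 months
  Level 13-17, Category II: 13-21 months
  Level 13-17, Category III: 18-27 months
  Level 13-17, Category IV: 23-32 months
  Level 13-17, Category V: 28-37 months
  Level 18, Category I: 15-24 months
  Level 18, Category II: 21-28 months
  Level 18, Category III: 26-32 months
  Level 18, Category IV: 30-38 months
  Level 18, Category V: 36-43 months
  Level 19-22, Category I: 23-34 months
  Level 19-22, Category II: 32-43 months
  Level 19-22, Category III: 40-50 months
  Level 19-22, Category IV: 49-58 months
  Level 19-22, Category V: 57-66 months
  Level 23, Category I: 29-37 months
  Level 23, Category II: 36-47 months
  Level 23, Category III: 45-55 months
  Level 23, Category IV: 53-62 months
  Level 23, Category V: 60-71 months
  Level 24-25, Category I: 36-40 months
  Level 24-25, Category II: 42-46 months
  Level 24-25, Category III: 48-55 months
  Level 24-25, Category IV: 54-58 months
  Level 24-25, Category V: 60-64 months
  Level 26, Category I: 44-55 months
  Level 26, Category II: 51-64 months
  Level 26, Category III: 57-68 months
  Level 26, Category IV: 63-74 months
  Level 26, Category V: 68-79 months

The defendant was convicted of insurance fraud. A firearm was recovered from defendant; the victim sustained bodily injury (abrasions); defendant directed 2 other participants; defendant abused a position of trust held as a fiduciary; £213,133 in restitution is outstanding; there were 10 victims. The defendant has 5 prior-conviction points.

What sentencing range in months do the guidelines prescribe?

51-64 months

Base offense level for insurance fraud: 10.
S1 applies: 10 + 3 = 13.
S2 applies: 13 + 1 = 14.
S3 applies: 14 + 2 = 16.
S4 applies (level before this adjustment is 16 ≥ 14, so +5): 16 + 5 = 21.
S5 applies: 21 + 2 = 23.
S6 applies (level before this adjustment is 23 ≥ 17, so +4): 23 + 4 = 27.
Level 27 exceeds the maximum of 26; capped at 26.
Final offense level: 26.
Criminal history: 5 prior points → Category II (5-6).
Level 26 falls in the 26 band.
Grid: Level 26 × Category II = 51-64 months.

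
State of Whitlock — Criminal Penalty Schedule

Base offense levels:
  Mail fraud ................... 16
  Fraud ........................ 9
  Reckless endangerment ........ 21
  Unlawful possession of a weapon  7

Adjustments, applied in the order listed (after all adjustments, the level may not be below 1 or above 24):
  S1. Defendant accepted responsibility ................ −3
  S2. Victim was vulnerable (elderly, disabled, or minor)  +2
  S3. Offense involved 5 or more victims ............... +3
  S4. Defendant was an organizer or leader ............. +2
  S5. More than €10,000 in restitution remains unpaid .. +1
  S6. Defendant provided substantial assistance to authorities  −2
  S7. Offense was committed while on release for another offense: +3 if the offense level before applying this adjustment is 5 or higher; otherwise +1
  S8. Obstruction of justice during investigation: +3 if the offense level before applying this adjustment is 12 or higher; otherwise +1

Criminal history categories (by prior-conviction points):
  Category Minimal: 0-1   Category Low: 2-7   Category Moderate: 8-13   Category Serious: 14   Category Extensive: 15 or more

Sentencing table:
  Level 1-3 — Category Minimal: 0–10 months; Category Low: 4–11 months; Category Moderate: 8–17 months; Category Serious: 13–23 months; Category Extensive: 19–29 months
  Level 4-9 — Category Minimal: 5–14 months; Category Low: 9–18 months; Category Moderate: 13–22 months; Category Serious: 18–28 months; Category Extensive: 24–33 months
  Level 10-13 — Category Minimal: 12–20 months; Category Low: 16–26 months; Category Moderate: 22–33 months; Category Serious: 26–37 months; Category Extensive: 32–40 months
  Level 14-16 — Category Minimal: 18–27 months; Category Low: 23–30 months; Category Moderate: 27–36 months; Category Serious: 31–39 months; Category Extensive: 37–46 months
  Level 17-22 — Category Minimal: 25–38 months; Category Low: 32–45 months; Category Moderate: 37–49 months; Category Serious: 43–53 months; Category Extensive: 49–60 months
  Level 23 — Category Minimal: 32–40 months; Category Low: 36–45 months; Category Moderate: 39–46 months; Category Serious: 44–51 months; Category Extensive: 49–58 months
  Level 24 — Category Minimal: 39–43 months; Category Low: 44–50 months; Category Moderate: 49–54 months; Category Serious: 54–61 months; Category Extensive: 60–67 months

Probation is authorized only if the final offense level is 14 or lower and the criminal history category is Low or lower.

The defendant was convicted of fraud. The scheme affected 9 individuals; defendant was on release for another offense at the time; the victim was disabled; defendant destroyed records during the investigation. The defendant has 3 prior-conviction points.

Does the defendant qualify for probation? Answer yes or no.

Base offense level for fraud: 9.
S2 applies: 9 + 2 = 11.
S3 applies: 11 + 3 = 14.
S7 applies (level before this adjustment is 14 ≥ 5, so +3): 14 + 3 = 17.
S8 applies (level before this adjustment is 17 ≥ 12, so +3): 17 + 3 = 20.
Final offense level: 20.
Criminal history: 3 prior points → Category Low (2-7).
Level 20 falls in the 17-22 band.
Grid: Level 17-22 × Category Low = 32-45 months.
Probation check: level 20 > 14 and category Low ≤ Low → not eligible.

No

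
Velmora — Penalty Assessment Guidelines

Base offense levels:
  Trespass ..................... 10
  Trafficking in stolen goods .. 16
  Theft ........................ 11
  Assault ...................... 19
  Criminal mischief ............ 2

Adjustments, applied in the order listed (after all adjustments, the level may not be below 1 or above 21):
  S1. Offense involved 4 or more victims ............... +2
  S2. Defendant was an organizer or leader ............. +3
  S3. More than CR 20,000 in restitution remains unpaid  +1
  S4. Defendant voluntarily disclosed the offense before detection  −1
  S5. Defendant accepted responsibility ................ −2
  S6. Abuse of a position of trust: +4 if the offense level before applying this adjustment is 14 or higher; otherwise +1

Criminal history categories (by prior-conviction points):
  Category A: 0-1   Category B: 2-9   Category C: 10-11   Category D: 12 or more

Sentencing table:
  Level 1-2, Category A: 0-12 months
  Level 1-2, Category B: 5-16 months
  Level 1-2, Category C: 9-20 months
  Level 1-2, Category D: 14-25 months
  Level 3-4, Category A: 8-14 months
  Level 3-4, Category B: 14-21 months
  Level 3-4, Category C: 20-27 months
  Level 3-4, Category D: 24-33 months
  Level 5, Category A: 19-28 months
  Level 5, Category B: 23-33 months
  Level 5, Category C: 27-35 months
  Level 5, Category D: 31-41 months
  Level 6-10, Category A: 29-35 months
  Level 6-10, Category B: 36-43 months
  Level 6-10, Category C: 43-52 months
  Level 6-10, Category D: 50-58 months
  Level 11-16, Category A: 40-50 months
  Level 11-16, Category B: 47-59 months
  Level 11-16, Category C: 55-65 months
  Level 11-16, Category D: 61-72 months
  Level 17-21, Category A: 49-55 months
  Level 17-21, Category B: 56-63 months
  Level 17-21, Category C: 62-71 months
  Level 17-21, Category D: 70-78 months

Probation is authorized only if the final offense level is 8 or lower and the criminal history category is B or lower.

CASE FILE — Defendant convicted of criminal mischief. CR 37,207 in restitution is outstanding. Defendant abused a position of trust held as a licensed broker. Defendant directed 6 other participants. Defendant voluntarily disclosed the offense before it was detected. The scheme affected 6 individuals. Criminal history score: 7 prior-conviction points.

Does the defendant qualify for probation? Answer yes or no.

Yes

Base offense level for criminal mischief: 2.
S1 applies: 2 + 2 = 4.
S2 applies: 4 + 3 = 7.
S3 applies: 7 + 1 = 8.
S4 applies: 8 − 1 = 7.
S5 does not apply.
S6 applies (level before this adjustment is 7 < 14, so +1): 7 + 1 = 8.
Final offense level: 8.
Criminal history: 7 prior points → Category B (2-9).
Level 8 falls in the 6-10 band.
Grid: Level 6-10 × Category B = 36-43 months.
Probation check: level 8 ≤ 8 and category B ≤ B → eligible.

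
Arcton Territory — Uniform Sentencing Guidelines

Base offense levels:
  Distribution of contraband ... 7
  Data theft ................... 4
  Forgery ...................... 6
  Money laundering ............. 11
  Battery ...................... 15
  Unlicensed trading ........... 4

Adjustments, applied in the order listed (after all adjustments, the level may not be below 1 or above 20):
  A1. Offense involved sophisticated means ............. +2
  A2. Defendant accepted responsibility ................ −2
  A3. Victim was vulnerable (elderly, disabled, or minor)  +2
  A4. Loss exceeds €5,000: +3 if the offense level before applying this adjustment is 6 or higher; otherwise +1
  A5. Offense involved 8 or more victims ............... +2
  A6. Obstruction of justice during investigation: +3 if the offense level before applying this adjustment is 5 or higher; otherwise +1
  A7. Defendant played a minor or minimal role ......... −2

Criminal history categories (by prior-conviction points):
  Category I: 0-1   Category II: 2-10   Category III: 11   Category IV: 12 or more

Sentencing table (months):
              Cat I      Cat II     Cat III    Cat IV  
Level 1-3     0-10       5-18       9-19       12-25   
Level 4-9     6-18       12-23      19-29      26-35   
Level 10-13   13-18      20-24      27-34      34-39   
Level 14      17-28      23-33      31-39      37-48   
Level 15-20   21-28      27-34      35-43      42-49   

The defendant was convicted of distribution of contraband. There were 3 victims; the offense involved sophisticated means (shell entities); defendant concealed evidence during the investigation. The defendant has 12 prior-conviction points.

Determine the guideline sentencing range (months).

34-39 months

Base offense level for distribution of contraband: 7.
A1 applies: 7 + 2 = 9.
A4 does not apply.
A5 does not apply.
A6 applies (level before this adjustment is 9 ≥ 5, so +3): 9 + 3 = 12.
A7 does not apply.
Final offense level: 12.
Criminal history: 12 prior points → Category IV (12+).
Level 12 falls in the 10-13 band.
Grid: Level 10-13 × Category IV = 34-39 months.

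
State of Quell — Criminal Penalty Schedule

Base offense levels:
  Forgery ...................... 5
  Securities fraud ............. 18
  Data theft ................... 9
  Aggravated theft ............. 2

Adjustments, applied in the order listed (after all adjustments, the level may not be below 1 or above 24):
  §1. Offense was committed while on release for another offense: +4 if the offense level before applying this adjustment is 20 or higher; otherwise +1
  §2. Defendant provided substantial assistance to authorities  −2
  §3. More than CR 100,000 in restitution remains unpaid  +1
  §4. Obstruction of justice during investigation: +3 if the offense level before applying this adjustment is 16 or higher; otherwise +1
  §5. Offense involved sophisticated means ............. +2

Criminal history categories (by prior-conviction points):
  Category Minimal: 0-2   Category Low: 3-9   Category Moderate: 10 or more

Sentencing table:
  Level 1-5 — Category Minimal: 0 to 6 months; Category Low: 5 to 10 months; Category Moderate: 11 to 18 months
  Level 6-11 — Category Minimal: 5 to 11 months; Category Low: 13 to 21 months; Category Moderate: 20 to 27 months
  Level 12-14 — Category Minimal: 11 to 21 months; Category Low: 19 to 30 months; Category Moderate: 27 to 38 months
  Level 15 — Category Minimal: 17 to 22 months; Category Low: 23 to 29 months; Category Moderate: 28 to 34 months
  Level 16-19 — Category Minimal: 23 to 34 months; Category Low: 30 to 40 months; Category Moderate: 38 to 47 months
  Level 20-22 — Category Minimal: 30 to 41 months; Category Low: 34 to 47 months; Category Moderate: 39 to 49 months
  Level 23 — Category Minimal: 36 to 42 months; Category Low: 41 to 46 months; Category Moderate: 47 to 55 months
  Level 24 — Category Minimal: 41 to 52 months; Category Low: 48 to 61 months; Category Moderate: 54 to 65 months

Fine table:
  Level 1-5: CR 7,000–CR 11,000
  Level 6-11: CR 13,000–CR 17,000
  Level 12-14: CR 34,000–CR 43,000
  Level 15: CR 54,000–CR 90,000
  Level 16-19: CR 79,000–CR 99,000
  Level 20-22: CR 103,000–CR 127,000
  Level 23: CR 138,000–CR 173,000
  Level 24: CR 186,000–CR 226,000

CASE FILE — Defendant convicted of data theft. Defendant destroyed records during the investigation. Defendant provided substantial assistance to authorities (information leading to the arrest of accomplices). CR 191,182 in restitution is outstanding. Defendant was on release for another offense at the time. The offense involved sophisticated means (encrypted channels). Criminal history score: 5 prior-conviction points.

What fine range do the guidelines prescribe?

Base offense level for data theft: 9.
§1 applies (level before this adjustment is 9 < 20, so +1): 9 + 1 = 10.
§2 applies: 10 − 2 = 8.
§3 applies: 8 + 1 = 9.
§4 applies (level before this adjustment is 9 < 16, so +1): 9 + 1 = 10.
§5 applies: 10 + 2 = 12.
Final offense level: 12.
Level 12 falls in the 12-14 band.
Fine table: Level 12-14 → CR 34,000–CR 43,000.

CR 34,000–CR 43,000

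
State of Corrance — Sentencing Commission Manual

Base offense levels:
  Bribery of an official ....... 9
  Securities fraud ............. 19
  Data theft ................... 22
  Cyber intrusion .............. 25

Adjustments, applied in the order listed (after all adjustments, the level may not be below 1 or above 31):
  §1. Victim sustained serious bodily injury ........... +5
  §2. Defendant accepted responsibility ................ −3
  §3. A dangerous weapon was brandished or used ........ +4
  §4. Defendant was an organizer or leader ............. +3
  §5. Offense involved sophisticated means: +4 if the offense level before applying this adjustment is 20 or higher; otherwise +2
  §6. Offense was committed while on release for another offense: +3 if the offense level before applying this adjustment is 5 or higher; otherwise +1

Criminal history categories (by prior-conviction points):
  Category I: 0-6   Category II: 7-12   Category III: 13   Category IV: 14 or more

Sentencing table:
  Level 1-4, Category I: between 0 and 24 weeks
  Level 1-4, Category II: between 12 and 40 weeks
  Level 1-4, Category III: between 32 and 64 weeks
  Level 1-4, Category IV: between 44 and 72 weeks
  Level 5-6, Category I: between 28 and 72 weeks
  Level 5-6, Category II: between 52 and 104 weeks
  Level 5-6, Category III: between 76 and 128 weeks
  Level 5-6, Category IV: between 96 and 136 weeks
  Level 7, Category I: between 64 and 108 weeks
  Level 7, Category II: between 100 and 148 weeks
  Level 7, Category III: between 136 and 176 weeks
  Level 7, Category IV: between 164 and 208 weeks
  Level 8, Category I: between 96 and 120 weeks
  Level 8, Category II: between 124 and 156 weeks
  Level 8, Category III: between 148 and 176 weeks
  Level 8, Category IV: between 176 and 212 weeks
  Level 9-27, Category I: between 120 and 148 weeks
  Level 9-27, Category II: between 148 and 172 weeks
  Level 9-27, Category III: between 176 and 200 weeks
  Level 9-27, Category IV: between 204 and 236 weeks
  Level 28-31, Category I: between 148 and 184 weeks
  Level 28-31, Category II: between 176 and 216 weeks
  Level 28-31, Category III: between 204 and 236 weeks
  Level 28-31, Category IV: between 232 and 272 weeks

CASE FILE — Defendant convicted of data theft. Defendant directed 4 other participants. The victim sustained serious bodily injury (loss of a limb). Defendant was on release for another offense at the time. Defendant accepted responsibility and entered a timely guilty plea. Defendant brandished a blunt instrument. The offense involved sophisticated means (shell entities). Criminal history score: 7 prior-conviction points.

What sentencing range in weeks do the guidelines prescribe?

Base offense level for data theft: 22.
§1 applies: 22 + 5 = 27.
§2 applies: 27 − 3 = 24.
§3 applies: 24 + 4 = 28.
§4 applies: 28 + 3 = 31.
§5 applies (level before this adjustment is 31 ≥ 20, so +4): 31 + 4 = 35.
§6 applies (level before this adjustment is 35 ≥ 5, so +3): 35 + 3 = 38.
Level 38 exceeds the maximum of 31; capped at 31.
Final offense level: 31.
Criminal history: 7 prior points → Category II (7-12).
Level 31 falls in the 28-31 band.
Grid: Level 28-31 × Category II = 176-216 weeks.

176-216 weeks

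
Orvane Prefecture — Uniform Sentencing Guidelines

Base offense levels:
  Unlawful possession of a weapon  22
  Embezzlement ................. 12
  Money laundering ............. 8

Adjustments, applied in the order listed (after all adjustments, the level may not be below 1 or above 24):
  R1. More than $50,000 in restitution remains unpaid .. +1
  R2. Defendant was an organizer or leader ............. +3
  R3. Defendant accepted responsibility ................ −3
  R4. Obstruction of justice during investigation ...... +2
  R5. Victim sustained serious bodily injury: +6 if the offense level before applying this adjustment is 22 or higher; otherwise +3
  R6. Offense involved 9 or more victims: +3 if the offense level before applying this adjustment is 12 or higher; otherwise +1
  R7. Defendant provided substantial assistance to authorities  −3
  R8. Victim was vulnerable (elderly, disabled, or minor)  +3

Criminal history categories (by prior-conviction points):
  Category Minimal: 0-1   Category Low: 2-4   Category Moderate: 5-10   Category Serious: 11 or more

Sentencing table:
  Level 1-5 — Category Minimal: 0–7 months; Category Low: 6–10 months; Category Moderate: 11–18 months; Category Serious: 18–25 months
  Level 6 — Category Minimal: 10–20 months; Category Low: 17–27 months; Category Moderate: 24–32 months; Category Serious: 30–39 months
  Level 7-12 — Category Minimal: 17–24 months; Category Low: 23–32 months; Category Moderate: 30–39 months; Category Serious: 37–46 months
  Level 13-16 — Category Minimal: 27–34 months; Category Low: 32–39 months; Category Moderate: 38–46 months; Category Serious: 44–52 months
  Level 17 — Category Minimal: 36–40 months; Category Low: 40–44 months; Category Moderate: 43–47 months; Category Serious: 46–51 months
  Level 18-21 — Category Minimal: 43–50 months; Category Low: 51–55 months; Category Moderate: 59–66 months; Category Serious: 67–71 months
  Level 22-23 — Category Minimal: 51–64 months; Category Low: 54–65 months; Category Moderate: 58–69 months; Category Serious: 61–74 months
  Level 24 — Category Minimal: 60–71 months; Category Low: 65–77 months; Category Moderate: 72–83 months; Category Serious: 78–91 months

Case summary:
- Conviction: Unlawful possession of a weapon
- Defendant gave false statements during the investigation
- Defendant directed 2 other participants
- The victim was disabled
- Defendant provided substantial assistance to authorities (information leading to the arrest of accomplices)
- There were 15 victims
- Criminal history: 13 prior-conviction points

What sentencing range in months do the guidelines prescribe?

Base offense level for unlawful possession of a weapon: 22.
R2 applies: 22 + 3 = 25.
R3 does not apply.
R4 applies: 25 + 2 = 27.
R6 applies (level before this adjustment is 27 ≥ 12, so +3): 27 + 3 = 30.
R7 applies: 30 − 3 = 27.
R8 applies: 27 + 3 = 30.
Level 30 exceeds the maximum of 24; capped at 24.
Final offense level: 24.
Criminal history: 13 prior points → Category Serious (11+).
Level 24 falls in the 24 band.
Grid: Level 24 × Category Serious = 78-91 months.

78-91 months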